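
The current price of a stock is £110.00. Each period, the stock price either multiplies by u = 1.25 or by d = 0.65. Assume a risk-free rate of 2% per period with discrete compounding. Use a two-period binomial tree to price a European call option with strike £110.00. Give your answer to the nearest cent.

£22.62

Risk-neutral probability p = (1 + 0.02 − 0.65)/(1.25 − 0.65) = 0.3700/0.6000 = 0.6167
Terminal stock prices: S_uu = 171.9, S_ud = 89.38, S_dd = 46.48
Terminal payoffs (S − K): max(61.88, 0) = 61.88, max(-20.62, 0) = 0, max(-63.52, 0) = 0
Node u (S = 137.5): V_u = 1/1.02·[0.6167·61.8750 + 0.3833·0.0000] = 37.4081
Node d (S = 71.5): V_d = 1/1.02·[0.6167·0.0000 + 0.3833·0.0000] = 0.0000
Node 0 (S = 110): V_0 = 1/1.02·[0.6167·37.4081 + 0.3833·0.0000] = 22.6160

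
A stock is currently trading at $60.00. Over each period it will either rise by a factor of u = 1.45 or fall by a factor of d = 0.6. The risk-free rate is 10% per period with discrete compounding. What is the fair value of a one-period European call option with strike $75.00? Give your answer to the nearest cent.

Risk-neutral probability p = (1 + 0.1 − 0.6)/(1.45 − 0.6) = 0.5000/0.8500 = 0.5882
Terminal stock prices: S_u = 87, S_d = 36
Terminal payoffs (S − K): max(12, 0) = 12, max(-39, 0) = 0
Node 0 (S = 60): V_0 = 1/1.1·[0.5882·12.0000 + 0.4118·0.0000] = 6.4171

$6.42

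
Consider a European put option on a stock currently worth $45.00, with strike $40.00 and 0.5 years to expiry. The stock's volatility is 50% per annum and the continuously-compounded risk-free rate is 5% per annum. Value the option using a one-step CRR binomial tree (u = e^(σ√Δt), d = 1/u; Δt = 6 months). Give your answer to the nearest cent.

$4.53

CRR parameters: u = e^(σ√Δt) = e^(0.5·√0.5) = 1.4241, d = 1/u = 0.7022
Per-period rate: rΔt = 0.05·0.5 = 0.025, so R = e^0.025 = 1.0253
Risk-neutral probability p = (e^0.025 − 0.7022)/(1.4241 − 0.7022) = 0.3231/0.7219 = 0.4476
Terminal stock prices: S_u = 64.09, S_d = 31.6
Terminal payoffs (K − S): max(-24.09, 0) = 0, max(8.402, 0) = 8.402
Node 0 (S = 45): V_0 = e^(−0.025)·[0.4476·0.0000 + 0.5524·8.4015] = 4.5265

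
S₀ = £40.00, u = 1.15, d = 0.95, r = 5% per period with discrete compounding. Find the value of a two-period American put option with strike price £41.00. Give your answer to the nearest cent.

Risk-neutral probability p = (1 + 0.05 − 0.95)/(1.15 − 0.95) = 0.1000/0.2000 = 0.5000
Terminal stock prices: S_uu = 52.9, S_ud = 43.7, S_dd = 36.1
Terminal payoffs (K − S): max(-11.9, 0) = 0, max(-2.7, 0) = 0, max(4.9, 0) = 4.9
Node u (S = 46): continuation = 1/1.05·[0.5000·0.0000 + 0.5000·0.0000] = 0.0000; exercise value = 0.0000 ≤ continuation, so V_u = 0.0000
Node d (S = 38): continuation = 1/1.05·[0.5000·0.0000 + 0.5000·4.9000] = 2.3333; exercise value = 3.0000 > continuation, so V_d = 3.0000 (exercise)
Node 0 (S = 40): continuation = 1/1.05·[0.5000·0.0000 + 0.5000·3.0000] = 1.4286; exercise value = 1.0000 ≤ continuation, so V_0 = 1.4286

£1.43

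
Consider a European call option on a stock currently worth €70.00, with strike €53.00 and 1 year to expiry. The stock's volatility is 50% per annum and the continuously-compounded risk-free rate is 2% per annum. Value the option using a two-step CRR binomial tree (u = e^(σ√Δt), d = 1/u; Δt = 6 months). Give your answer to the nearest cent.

€24.01

CRR parameters: u = e^(σ√Δt) = e^(0.5·√0.5) = 1.4241, d = 1/u = 0.7022
Per-period rate: rΔt = 0.02·0.5 = 0.01, so R = e^0.01 = 1.0101
Risk-neutral probability p = (e^0.01 − 0.7022)/(1.4241 − 0.7022) = 0.3079/0.7219 = 0.4264
Terminal stock prices: S_uu = 142, S_ud = 70, S_dd = 34.51
Terminal payoffs (S − K): max(88.97, 0) = 88.97, max(17, 0) = 17, max(-18.49, 0) = 0
Node u (S = 99.69): V_u = e^(−0.01)·[0.4264·88.9680 + 0.5736·17.0000] = 47.2157
Node d (S = 49.15): V_d = e^(−0.01)·[0.4264·17.0000 + 0.5736·0.0000] = 7.1774
Node 0 (S = 70): V_0 = e^(−0.01)·[0.4264·47.2157 + 0.5736·7.1774] = 24.0101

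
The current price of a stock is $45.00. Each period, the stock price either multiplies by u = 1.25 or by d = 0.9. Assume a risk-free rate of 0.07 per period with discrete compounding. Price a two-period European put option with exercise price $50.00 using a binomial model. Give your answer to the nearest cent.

Risk-neutral probability p = (1 + 0.07 − 0.9)/(1.25 − 0.9) = 0.1700/0.3500 = 0.4857
Terminal stock prices: S_uu = 70.31, S_ud = 50.62, S_dd = 36.45
Terminal payoffs (K − S): max(-20.31, 0) = 0, max(-0.625, 0) = 0, max(13.55, 0) = 13.55
Node u (S = 56.25): V_u = 1/1.07·[0.4857·0.0000 + 0.5143·0.0000] = 0.0000
Node d (S = 40.5): V_d = 1/1.07·[0.4857·0.0000 + 0.5143·13.5500] = 6.5127
Node 0 (S = 45): V_0 = 1/1.07·[0.4857·0.0000 + 0.5143·6.5127] = 3.1303

$3.13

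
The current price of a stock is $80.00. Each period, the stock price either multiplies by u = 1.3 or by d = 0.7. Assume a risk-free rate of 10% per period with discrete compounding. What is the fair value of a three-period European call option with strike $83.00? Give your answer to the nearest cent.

Risk-neutral probability p = (1 + 0.1 − 0.7)/(1.3 − 0.7) = 0.4000/0.6000 = 0.6667
Terminal stock prices: S_uuu = 175.8, S_uud = 94.64, S_udd = 50.96, S_ddd = 27.44
Terminal payoffs (S − K): max(92.76, 0) = 92.76, max(11.64, 0) = 11.64, max(-32.04, 0) = 0, max(-55.56, 0) = 0
Node uu (S = 135.2): V_uu = 1/1.1·[0.6667·92.7600 + 0.3333·11.6400] = 59.7455
Node ud (S = 72.8): V_ud = 1/1.1·[0.6667·11.6400 + 0.3333·0.0000] = 7.0545
Node dd (S = 39.2): V_dd = 1/1.1·[0.6667·0.0000 + 0.3333·0.0000] = 0.0000
Node u (S = 104): V_u = 1/1.1·[0.6667·59.7455 + 0.3333·7.0545] = 38.3471
Node d (S = 56): V_d = 1/1.1·[0.6667·7.0545 + 0.3333·0.0000] = 4.2755
Node 0 (S = 80): V_0 = 1/1.1·[0.6667·38.3471 + 0.3333·4.2755] = 24.5363

$24.54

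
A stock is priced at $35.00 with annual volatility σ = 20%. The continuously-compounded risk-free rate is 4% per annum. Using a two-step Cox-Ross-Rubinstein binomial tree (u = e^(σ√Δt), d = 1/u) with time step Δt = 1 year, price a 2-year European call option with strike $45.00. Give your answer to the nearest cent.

CRR parameters: u = e^(σ√Δt) = e^(0.2·√1) = 1.2214, d = 1/u = 0.8187
Per-period rate: rΔt = 0.04·1 = 0.04, so R = e^0.04 = 1.0408
Risk-neutral probability p = (e^0.04 − 0.8187)/(1.2214 − 0.8187) = 0.2221/0.4027 = 0.5515
Terminal stock prices: S_uu = 52.21, S_ud = 35, S_dd = 23.46
Terminal payoffs (S − K): max(7.214, 0) = 7.214, max(-10, 0) = 0, max(-21.54, 0) = 0
Node u (S = 42.75): V_u = e^(−0.04)·[0.5515·7.2139 + 0.4485·0.0000] = 3.8226
Node d (S = 28.66): V_d = e^(−0.04)·[0.5515·0.0000 + 0.4485·0.0000] = 0.0000
Node 0 (S = 35): V_0 = e^(−0.04)·[0.5515·3.8226 + 0.4485·0.0000] = 2.0255

$2.03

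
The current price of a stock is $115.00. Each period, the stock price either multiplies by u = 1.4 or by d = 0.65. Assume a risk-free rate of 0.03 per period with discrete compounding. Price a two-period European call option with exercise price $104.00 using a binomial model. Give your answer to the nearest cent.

Risk-neutral probability p = (1 + 0.03 − 0.65)/(1.4 − 0.65) = 0.3800/0.7500 = 0.5067
Terminal stock prices: S_uu = 225.4, S_ud = 104.7, S_dd = 48.59
Terminal payoffs (S − K): max(121.4, 0) = 121.4, max(0.65, 0) = 0.65, max(-55.41, 0) = 0
Node u (S = 161): V_u = 1/1.03·[0.5067·121.4000 + 0.4933·0.6500] = 60.0291
Node d (S = 74.75): V_d = 1/1.03·[0.5067·0.6500 + 0.4933·0.0000] = 0.3197
Node 0 (S = 115): V_0 = 1/1.03·[0.5067·60.0291 + 0.4933·0.3197] = 29.6820

$29.68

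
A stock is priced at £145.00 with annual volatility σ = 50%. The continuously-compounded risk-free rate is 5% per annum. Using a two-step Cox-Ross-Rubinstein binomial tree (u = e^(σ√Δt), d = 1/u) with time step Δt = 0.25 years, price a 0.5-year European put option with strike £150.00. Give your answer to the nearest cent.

CRR parameters: u = e^(σ√Δt) = e^(0.5·√0.25) = 1.2840, d = 1/u = 0.7788
Per-period rate: rΔt = 0.05·0.25 = 0.0125, so R = e^0.0125 = 1.0126
Risk-neutral probability p = (e^0.0125 − 0.7788)/(1.2840 − 0.7788) = 0.2338/0.5052 = 0.4627
Terminal stock prices: S_uu = 239.1, S_ud = 145, S_dd = 87.95
Terminal payoffs (K − S): max(-89.06, 0) = 0, max(5, 0) = 5, max(62.05, 0) = 62.05
Node u (S = 186.2): V_u = e^(−0.0125)·[0.4627·0.0000 + 0.5373·5.0000] = 2.6530
Node d (S = 112.9): V_d = e^(−0.0125)·[0.4627·5.0000 + 0.5373·62.0531] = 35.2106
Node 0 (S = 145): V_0 = e^(−0.0125)·[0.4627·2.6530 + 0.5373·35.2106] = 19.8953

£19.90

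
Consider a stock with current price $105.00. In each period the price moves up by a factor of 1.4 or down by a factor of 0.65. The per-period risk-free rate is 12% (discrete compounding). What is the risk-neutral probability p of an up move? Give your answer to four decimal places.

Risk-neutral probability p = (1 + 0.12 − 0.65)/(1.4 − 0.65) = 0.4700/0.7500 = 0.6267

p = 0.6267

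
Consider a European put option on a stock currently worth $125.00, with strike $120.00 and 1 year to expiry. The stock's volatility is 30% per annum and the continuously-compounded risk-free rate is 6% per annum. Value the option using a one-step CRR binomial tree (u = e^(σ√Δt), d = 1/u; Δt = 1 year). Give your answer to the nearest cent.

$12.20

CRR parameters: u = e^(σ√Δt) = e^(0.3·√1) = 1.3499, d = 1/u = 0.7408
Per-period rate: rΔt = 0.06·1 = 0.06, so R = e^0.06 = 1.0618
Risk-neutral probability p = (e^0.06 − 0.7408)/(1.3499 − 0.7408) = 0.3210/0.6090 = 0.5271
Terminal stock prices: S_u = 168.7, S_d = 92.6
Terminal payoffs (K − S): max(-48.73, 0) = 0, max(27.4, 0) = 27.4
Node 0 (S = 125): V_0 = e^(−0.06)·[0.5271·0.0000 + 0.4729·27.3977] = 12.2022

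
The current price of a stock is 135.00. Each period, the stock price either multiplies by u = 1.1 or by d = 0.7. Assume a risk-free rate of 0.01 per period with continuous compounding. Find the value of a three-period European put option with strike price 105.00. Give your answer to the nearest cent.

Risk-neutral probability p = (e^0.01 − 0.7)/(1.1 − 0.7) = 0.3101/0.4000 = 0.7751
Terminal stock prices: S_uuu = 179.7, S_uud = 114.3, S_udd = 72.76, S_ddd = 46.3
Terminal payoffs (K − S): max(-74.69, 0) = 0, max(-9.345, 0) = 0, max(32.24, 0) = 32.24, max(58.7, 0) = 58.7
Node uu (S = 163.4): V_uu = e^(−0.01)·[0.7751·0.0000 + 0.2249·0.0000] = 0.0000
Node ud (S = 103.9): V_ud = e^(−0.01)·[0.7751·0.0000 + 0.2249·32.2350] = 7.1767
Node dd (S = 66.15): V_dd = e^(−0.01)·[0.7751·32.2350 + 0.2249·58.6950] = 37.8052
Node u (S = 148.5): V_u = e^(−0.01)·[0.7751·0.0000 + 0.2249·7.1767] = 1.5978
Node d (S = 94.5): V_d = e^(−0.01)·[0.7751·7.1767 + 0.2249·37.8052] = 13.9243
Node 0 (S = 135): V_0 = e^(−0.01)·[0.7751·1.5978 + 0.2249·13.9243] = 4.3262

4.33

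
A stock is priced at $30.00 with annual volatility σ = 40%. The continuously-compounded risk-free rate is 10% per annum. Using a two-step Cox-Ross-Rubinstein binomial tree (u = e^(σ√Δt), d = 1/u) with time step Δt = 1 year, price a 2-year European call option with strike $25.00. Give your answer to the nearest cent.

CRR parameters: u = e^(σ√Δt) = e^(0.4·√1) = 1.4918, d = 1/u = 0.6703
Per-period rate: rΔt = 0.1·1 = 0.1, so R = e^0.1 = 1.1052
Risk-neutral probability p = (e^0.1 − 0.6703)/(1.4918 − 0.6703) = 0.4349/0.8215 = 0.5293
Terminal stock prices: S_uu = 66.77, S_ud = 30, S_dd = 13.48
Terminal payoffs (S − K): max(41.77, 0) = 41.77, max(5, 0) = 5, max(-11.52, 0) = 0
Node u (S = 44.75): V_u = e^(−0.1)·[0.5293·41.7662 + 0.4707·5.0000] = 22.1338
Node d (S = 20.11): V_d = e^(−0.1)·[0.5293·5.0000 + 0.4707·0.0000] = 2.3948
Node 0 (S = 30): V_0 = e^(−0.1)·[0.5293·22.1338 + 0.4707·2.3948] = 11.6211

$11.62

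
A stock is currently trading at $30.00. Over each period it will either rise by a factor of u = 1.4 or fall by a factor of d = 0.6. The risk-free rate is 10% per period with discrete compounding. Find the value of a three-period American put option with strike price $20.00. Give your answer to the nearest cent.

$1.71

Risk-neutral probability p = (1 + 0.1 − 0.6)/(1.4 − 0.6) = 0.5000/0.8000 = 0.6250
Terminal stock prices: S_uuu = 82.32, S_uud = 35.28, S_udd = 15.12, S_ddd = 6.48
Terminal payoffs (K − S): max(-62.32, 0) = 0, max(-15.28, 0) = 0, max(4.88, 0) = 4.88, max(13.52, 0) = 13.52
Node uu (S = 58.8): continuation = 1/1.1·[0.6250·0.0000 + 0.3750·0.0000] = 0.0000; exercise value = 0.0000 ≤ continuation, so V_uu = 0.0000
Node ud (S = 25.2): continuation = 1/1.1·[0.6250·0.0000 + 0.3750·4.8800] = 1.6636; exercise value = 0.0000 ≤ continuation, so V_ud = 1.6636
Node dd (S = 10.8): continuation = 1/1.1·[0.6250·4.8800 + 0.3750·13.5200] = 7.3818; exercise value = 9.2000 > continuation, so V_dd = 9.2000 (exercise)
Node u (S = 42): continuation = 1/1.1·[0.6250·0.0000 + 0.3750·1.6636] = 0.5671; exercise value = 0.0000 ≤ continuation, so V_u = 0.5671
Node d (S = 18): continuation = 1/1.1·[0.6250·1.6636 + 0.3750·9.2000] = 4.0816; exercise value = 2.0000 ≤ continuation, so V_d = 4.0816
Node 0 (S = 30): continuation = 1/1.1·[0.6250·0.5671 + 0.3750·4.0816] = 1.7137; exercise value = 0.0000 ≤ continuation, so V_0 = 1.7137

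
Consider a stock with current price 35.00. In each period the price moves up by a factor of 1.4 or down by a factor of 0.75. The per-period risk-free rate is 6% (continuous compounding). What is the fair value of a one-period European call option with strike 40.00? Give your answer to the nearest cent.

Risk-neutral probability p = (e^0.06 − 0.75)/(1.4 − 0.75) = 0.3118/0.6500 = 0.4797
Terminal stock prices: S_u = 49, S_d = 26.25
Terminal payoffs (S − K): max(9, 0) = 9, max(-13.75, 0) = 0
Node 0 (S = 35): V_0 = e^(−0.06)·[0.4797·9.0000 + 0.5203·0.0000] = 4.0663

4.07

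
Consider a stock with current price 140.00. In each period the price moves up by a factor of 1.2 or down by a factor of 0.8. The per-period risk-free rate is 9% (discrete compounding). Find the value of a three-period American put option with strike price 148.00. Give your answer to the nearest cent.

11.36

Risk-neutral probability p = (1 + 0.09 − 0.8)/(1.2 − 0.8) = 0.2900/0.4000 = 0.7250
Terminal stock prices: S_uuu = 241.9, S_uud = 161.3, S_udd = 107.5, S_ddd = 71.68
Terminal payoffs (K − S): max(-93.92, 0) = 0, max(-13.28, 0) = 0, max(40.48, 0) = 40.48, max(76.32, 0) = 76.32
Node uu (S = 201.6): continuation = 1/1.09·[0.7250·0.0000 + 0.2750·0.0000] = 0.0000; exercise value = 0.0000 ≤ continuation, so V_uu = 0.0000
Node ud (S = 134.4): continuation = 1/1.09·[0.7250·0.0000 + 0.2750·40.4800] = 10.2128; exercise value = 13.6000 > continuation, so V_ud = 13.6000 (exercise)
Node dd (S = 89.6): continuation = 1/1.09·[0.7250·40.4800 + 0.2750·76.3200] = 46.1798; exercise value = 58.4000 > continuation, so V_dd = 58.4000 (exercise)
Node u (S = 168): continuation = 1/1.09·[0.7250·0.0000 + 0.2750·13.6000] = 3.4312; exercise value = 0.0000 ≤ continuation, so V_u = 3.4312
Node d (S = 112): continuation = 1/1.09·[0.7250·13.6000 + 0.2750·58.4000] = 23.7798; exercise value = 36.0000 > continuation, so V_d = 36.0000 (exercise)
Node 0 (S = 140): continuation = 1/1.09·[0.7250·3.4312 + 0.2750·36.0000] = 11.3648; exercise value = 8.0000 ≤ continuation, so V_0 = 11.3648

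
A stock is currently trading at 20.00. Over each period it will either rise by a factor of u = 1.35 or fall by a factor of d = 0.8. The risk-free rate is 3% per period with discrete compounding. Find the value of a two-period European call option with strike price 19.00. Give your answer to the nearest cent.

Risk-neutral probability p = (1 + 0.03 − 0.8)/(1.35 − 0.8) = 0.2300/0.5500 = 0.4182
Terminal stock prices: S_uu = 36.45, S_ud = 21.6, S_dd = 12.8
Terminal payoffs (S − K): max(17.45, 0) = 17.45, max(2.6, 0) = 2.6, max(-6.2, 0) = 0
Node u (S = 27): V_u = 1/1.03·[0.4182·17.4500 + 0.5818·2.6000] = 8.5534
Node d (S = 16): V_d = 1/1.03·[0.4182·2.6000 + 0.5818·0.0000] = 1.0556
Node 0 (S = 20): V_0 = 1/1.03·[0.4182·8.5534 + 0.5818·1.0556] = 4.0690

4.07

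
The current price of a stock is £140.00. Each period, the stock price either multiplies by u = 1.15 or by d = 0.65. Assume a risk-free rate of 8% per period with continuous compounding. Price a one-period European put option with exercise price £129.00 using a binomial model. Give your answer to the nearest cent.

£4.68

Risk-neutral probability p = (e^0.08 − 0.65)/(1.15 − 0.65) = 0.4333/0.5000 = 0.8666
Terminal stock prices: S_u = 161, S_d = 91
Terminal payoffs (K − S): max(-32, 0) = 0, max(38, 0) = 38
Node 0 (S = 140): V_0 = e^(−0.08)·[0.8666·0.0000 + 0.1334·38.0000] = 4.6804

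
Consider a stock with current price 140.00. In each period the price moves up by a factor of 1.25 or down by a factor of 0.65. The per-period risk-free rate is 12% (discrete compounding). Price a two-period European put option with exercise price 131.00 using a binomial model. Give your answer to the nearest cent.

7.36

Risk-neutral probability p = (1 + 0.12 − 0.65)/(1.25 − 0.65) = 0.4700/0.6000 = 0.7833
Terminal stock prices: S_uu = 218.8, S_ud = 113.8, S_dd = 59.15
Terminal payoffs (K − S): max(-87.75, 0) = 0, max(17.25, 0) = 17.25, max(71.85, 0) = 71.85
Node u (S = 175): V_u = 1/1.12·[0.7833·0.0000 + 0.2167·17.2500] = 3.3371
Node d (S = 91): V_d = 1/1.12·[0.7833·17.2500 + 0.2167·71.8500] = 25.9643
Node 0 (S = 140): V_0 = 1/1.12·[0.7833·3.3371 + 0.2167·25.9643] = 7.3568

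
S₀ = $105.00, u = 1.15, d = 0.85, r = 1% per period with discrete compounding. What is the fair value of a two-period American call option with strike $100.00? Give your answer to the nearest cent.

$12.12

Risk-neutral probability p = (1 + 0.01 − 0.85)/(1.15 − 0.85) = 0.1600/0.3000 = 0.5333
Terminal stock prices: S_uu = 138.9, S_ud = 102.6, S_dd = 75.86
Terminal payoffs (S − K): max(38.86, 0) = 38.86, max(2.637, 0) = 2.637, max(-24.14, 0) = 0
Node u (S = 120.7): continuation = 1/1.01·[0.5333·38.8625 + 0.4667·2.6375] = 21.7401; exercise value = 20.7500 ≤ continuation, so V_u = 21.7401
Node d (S = 89.25): continuation = 1/1.01·[0.5333·2.6375 + 0.4667·0.0000] = 1.3927; exercise value = 0.0000 ≤ continuation, so V_d = 1.3927
Node 0 (S = 105): continuation = 1/1.01·[0.5333·21.7401 + 0.4667·1.3927] = 12.1234; exercise value = 5.0000 ≤ continuation, so V_0 = 12.1234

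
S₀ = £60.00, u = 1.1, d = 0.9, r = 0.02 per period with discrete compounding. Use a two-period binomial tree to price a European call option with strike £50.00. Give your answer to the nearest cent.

£12.16

Risk-neutral probability p = (1 + 0.02 − 0.9)/(1.1 − 0.9) = 0.1200/0.2000 = 0.6000
Terminal stock prices: S_uu = 72.6, S_ud = 59.4, S_dd = 48.6
Terminal payoffs (S − K): max(22.6, 0) = 22.6, max(9.4, 0) = 9.4, max(-1.4, 0) = 0
Node u (S = 66): V_u = 1/1.02·[0.6000·22.6000 + 0.4000·9.4000] = 16.9804
Node d (S = 54): V_d = 1/1.02·[0.6000·9.4000 + 0.4000·0.0000] = 5.5294
Node 0 (S = 60): V_0 = 1/1.02·[0.6000·16.9804 + 0.4000·5.5294] = 12.1569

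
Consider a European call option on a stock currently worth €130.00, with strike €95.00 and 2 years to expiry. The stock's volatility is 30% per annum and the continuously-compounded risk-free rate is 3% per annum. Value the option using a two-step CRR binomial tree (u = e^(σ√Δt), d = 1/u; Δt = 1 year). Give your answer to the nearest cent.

€46.66

CRR parameters: u = e^(σ√Δt) = e^(0.3·√1) = 1.3499, d = 1/u = 0.7408
Per-period rate: rΔt = 0.03·1 = 0.03, so R = e^0.03 = 1.0305
Risk-neutral probability p = (e^0.03 − 0.7408)/(1.3499 − 0.7408) = 0.2896/0.6090 = 0.4756
Terminal stock prices: S_uu = 236.9, S_ud = 130, S_dd = 71.35
Terminal payoffs (S − K): max(141.9, 0) = 141.9, max(35, 0) = 35, max(-23.65, 0) = 0
Node u (S = 175.5): V_u = e^(−0.03)·[0.4756·141.8754 + 0.5244·35.0000] = 83.2893
Node d (S = 96.31): V_d = e^(−0.03)·[0.4756·35.0000 + 0.5244·0.0000] = 16.1527
Node 0 (S = 130): V_0 = e^(−0.03)·[0.4756·83.2893 + 0.5244·16.1527] = 46.6593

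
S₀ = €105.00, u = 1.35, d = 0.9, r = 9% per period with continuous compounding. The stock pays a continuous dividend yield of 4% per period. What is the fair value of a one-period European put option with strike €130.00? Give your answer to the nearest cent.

Per-period risk-free factor R = e^0.09 = 1.0942; dividend-adjusted growth = e^(0.09−0.04) = 1.0513.
Risk-neutral probability p = (1.0513 − 0.9)/(1.35 − 0.9) = 0.1513/0.4500 = 0.3362
Terminal stock prices: S_u = 141.8, S_d = 94.5
Terminal payoffs (K − S): max(-11.75, 0) = 0, max(35.5, 0) = 35.5
Node 0 (S = 105): V_0 = e^(−0.09)·[0.3362·0.0000 + 0.6638·35.5000] = 21.5381

€21.54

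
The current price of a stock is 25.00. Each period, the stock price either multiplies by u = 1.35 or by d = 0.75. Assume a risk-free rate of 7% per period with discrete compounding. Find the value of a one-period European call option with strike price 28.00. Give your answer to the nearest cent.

Risk-neutral probability p = (1 + 0.07 − 0.75)/(1.35 − 0.75) = 0.3200/0.6000 = 0.5333
Terminal stock prices: S_u = 33.75, S_d = 18.75
Terminal payoffs (S − K): max(5.75, 0) = 5.75, max(-9.25, 0) = 0
Node 0 (S = 25): V_0 = 1/1.07·[0.5333·5.7500 + 0.4667·0.0000] = 2.8660

2.87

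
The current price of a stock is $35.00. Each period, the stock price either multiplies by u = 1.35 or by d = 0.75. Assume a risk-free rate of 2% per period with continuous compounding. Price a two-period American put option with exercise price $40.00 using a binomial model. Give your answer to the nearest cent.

Risk-neutral probability p = (e^0.02 − 0.75)/(1.35 − 0.75) = 0.2702/0.6000 = 0.4503
Terminal stock prices: S_uu = 63.79, S_ud = 35.44, S_dd = 19.69
Terminal payoffs (K − S): max(-23.79, 0) = 0, max(4.562, 0) = 4.562, max(20.31, 0) = 20.31
Node u (S = 47.25): continuation = e^(−0.02)·[0.4503·0.0000 + 0.5497·4.5625] = 2.4582; exercise value = 0.0000 ≤ continuation, so V_u = 2.4582
Node d (S = 26.25): continuation = e^(−0.02)·[0.4503·4.5625 + 0.5497·20.3125] = 12.9579; exercise value = 13.7500 > continuation, so V_d = 13.7500 (exercise)
Node 0 (S = 35): continuation = e^(−0.02)·[0.4503·2.4582 + 0.5497·13.7500] = 8.4933; exercise value = 5.0000 ≤ continuation, so V_0 = 8.4933

$8.49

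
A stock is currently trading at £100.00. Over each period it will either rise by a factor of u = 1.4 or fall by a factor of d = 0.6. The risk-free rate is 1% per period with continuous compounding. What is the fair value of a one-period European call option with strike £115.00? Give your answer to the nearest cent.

£12.69

Risk-neutral probability p = (e^0.01 − 0.6)/(1.4 − 0.6) = 0.4101/0.8000 = 0.5126
Terminal stock prices: S_u = 140, S_d = 60
Terminal payoffs (S − K): max(25, 0) = 25, max(-55, 0) = 0
Node 0 (S = 100): V_0 = e^(−0.01)·[0.5126·25.0000 + 0.4874·0.0000] = 12.6866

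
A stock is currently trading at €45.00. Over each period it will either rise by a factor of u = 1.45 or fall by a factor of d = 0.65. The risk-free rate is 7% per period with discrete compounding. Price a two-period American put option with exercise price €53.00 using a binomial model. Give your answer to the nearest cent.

€12.85

Risk-neutral probability p = (1 + 0.07 − 0.65)/(1.45 − 0.65) = 0.4200/0.8000 = 0.5250
Terminal stock prices: S_uu = 94.61, S_ud = 42.41, S_dd = 19.01
Terminal payoffs (K − S): max(-41.61, 0) = 0, max(10.59, 0) = 10.59, max(33.99, 0) = 33.99
Node u (S = 65.25): continuation = 1/1.07·[0.5250·0.0000 + 0.4750·10.5875] = 4.7001; exercise value = 0.0000 ≤ continuation, so V_u = 4.7001
Node d (S = 29.25): continuation = 1/1.07·[0.5250·10.5875 + 0.4750·33.9875] = 20.2827; exercise value = 23.7500 > continuation, so V_d = 23.7500 (exercise)
Node 0 (S = 45): continuation = 1/1.07·[0.5250·4.7001 + 0.4750·23.7500] = 12.8493; exercise value = 8.0000 ≤ continuation, so V_0 = 12.8493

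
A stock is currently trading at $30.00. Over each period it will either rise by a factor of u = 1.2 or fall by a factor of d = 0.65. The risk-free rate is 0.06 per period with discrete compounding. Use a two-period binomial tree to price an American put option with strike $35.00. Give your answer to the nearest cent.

$5.68

Risk-neutral probability p = (1 + 0.06 − 0.65)/(1.2 − 0.65) = 0.4100/0.5500 = 0.7455
Terminal stock prices: S_uu = 43.2, S_ud = 23.4, S_dd = 12.68
Terminal payoffs (K − S): max(-8.2, 0) = 0, max(11.6, 0) = 11.6, max(22.32, 0) = 22.32
Node u (S = 36): continuation = 1/1.06·[0.7455·0.0000 + 0.2545·11.6000] = 2.7856; exercise value = 0.0000 ≤ continuation, so V_u = 2.7856
Node d (S = 19.5): continuation = 1/1.06·[0.7455·11.6000 + 0.2545·22.3250] = 13.5189; exercise value = 15.5000 > continuation, so V_d = 15.5000 (exercise)
Node 0 (S = 30): continuation = 1/1.06·[0.7455·2.7856 + 0.2545·15.5000] = 5.6811; exercise value = 5.0000 ≤ continuation, so V_0 = 5.6811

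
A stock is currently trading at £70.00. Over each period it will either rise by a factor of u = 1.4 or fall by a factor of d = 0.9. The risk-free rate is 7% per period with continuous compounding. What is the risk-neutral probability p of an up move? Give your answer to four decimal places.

Risk-neutral probability p = (e^0.07 − 0.9)/(1.4 − 0.9) = 0.1725/0.5000 = 0.3450

p = 0.3450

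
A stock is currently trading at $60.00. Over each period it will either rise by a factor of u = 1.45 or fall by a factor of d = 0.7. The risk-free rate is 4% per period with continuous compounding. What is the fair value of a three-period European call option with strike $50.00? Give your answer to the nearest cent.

$22.54

Risk-neutral probability p = (e^0.04 − 0.7)/(1.45 − 0.7) = 0.3408/0.7500 = 0.4544
Terminal stock prices: S_uuu = 182.9, S_uud = 88.3, S_udd = 42.63, S_ddd = 20.58
Terminal payoffs (S − K): max(132.9, 0) = 132.9, max(38.3, 0) = 38.3, max(-7.37, 0) = 0, max(-29.42, 0) = 0
Node uu (S = 126.2): V_uu = e^(−0.04)·[0.4544·132.9175 + 0.5456·38.3050] = 78.1105
Node ud (S = 60.9): V_ud = e^(−0.04)·[0.4544·38.3050 + 0.5456·0.0000] = 16.7238
Node dd (S = 29.4): V_dd = e^(−0.04)·[0.4544·0.0000 + 0.5456·0.0000] = 0.0000
Node u (S = 87): V_u = e^(−0.04)·[0.4544·78.1105 + 0.5456·16.7238] = 42.8693
Node d (S = 42): V_d = e^(−0.04)·[0.4544·16.7238 + 0.5456·0.0000] = 7.3016
Node 0 (S = 60): V_0 = e^(−0.04)·[0.4544·42.8693 + 0.5456·7.3016] = 22.5440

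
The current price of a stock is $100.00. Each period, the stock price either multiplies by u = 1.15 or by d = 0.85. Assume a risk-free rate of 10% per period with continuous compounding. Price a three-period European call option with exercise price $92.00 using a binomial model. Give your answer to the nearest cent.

$32.30

Risk-neutral probability p = (e^0.1 − 0.85)/(1.15 − 0.85) = 0.2552/0.3000 = 0.8506
Terminal stock prices: S_uuu = 152.1, S_uud = 112.4, S_udd = 83.09, S_ddd = 61.41
Terminal payoffs (S − K): max(60.09, 0) = 60.09, max(20.41, 0) = 20.41, max(-8.913, 0) = 0, max(-30.59, 0) = 0
Node uu (S = 132.2): V_uu = e^(−0.1)·[0.8506·60.0875 + 0.1494·20.4125] = 49.0050
Node ud (S = 97.75): V_ud = e^(−0.1)·[0.8506·20.4125 + 0.1494·0.0000] = 15.7100
Node dd (S = 72.25): V_dd = e^(−0.1)·[0.8506·0.0000 + 0.1494·0.0000] = 0.0000
Node u (S = 115): V_u = e^(−0.1)·[0.8506·49.0050 + 0.1494·15.7100] = 39.8397
Node d (S = 85): V_d = e^(−0.1)·[0.8506·15.7100 + 0.1494·0.0000] = 12.0909
Node 0 (S = 100): V_0 = e^(−0.1)·[0.8506·39.8397 + 0.1494·12.0909] = 32.2965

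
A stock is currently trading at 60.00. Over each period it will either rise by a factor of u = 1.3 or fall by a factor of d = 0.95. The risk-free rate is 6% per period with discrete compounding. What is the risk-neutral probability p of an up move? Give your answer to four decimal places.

p = 0.3143

Risk-neutral probability p = (1 + 0.06 − 0.95)/(1.3 − 0.95) = 0.1100/0.3500 = 0.3143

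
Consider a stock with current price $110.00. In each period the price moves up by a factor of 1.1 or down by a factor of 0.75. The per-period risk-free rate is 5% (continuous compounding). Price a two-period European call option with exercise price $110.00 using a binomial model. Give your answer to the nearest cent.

$15.49

Risk-neutral probability p = (e^0.05 − 0.75)/(1.1 − 0.75) = 0.3013/0.3500 = 0.8608
Terminal stock prices: S_uu = 133.1, S_ud = 90.75, S_dd = 61.88
Terminal payoffs (S − K): max(23.1, 0) = 23.1, max(-19.25, 0) = 0, max(-48.12, 0) = 0
Node u (S = 121): V_u = e^(−0.05)·[0.8608·23.1000 + 0.1392·0.0000] = 18.9141
Node d (S = 82.5): V_d = e^(−0.05)·[0.8608·0.0000 + 0.1392·0.0000] = 0.0000
Node 0 (S = 110): V_0 = e^(−0.05)·[0.8608·18.9141 + 0.1392·0.0000] = 15.4868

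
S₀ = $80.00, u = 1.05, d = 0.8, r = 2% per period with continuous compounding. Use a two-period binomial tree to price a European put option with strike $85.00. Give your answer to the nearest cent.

$4.05

Risk-neutral probability p = (e^0.02 − 0.8)/(1.05 − 0.8) = 0.2202/0.2500 = 0.8808
Terminal stock prices: S_uu = 88.2, S_ud = 67.2, S_dd = 51.2
Terminal payoffs (K − S): max(-3.2, 0) = 0, max(17.8, 0) = 17.8, max(33.8, 0) = 33.8
Node u (S = 84): V_u = e^(−0.02)·[0.8808·0.0000 + 0.1192·17.8000] = 2.0797
Node d (S = 64): V_d = e^(−0.02)·[0.8808·17.8000 + 0.1192·33.8000] = 19.3169
Node 0 (S = 80): V_0 = e^(−0.02)·[0.8808·2.0797 + 0.1192·19.3169] = 4.0524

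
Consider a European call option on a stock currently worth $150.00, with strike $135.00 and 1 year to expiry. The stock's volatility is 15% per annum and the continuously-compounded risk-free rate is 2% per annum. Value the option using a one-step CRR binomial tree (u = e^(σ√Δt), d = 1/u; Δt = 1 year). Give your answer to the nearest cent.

$20.39

CRR parameters: u = e^(σ√Δt) = e^(0.15·√1) = 1.1618, d = 1/u = 0.8607
Per-period rate: rΔt = 0.02·1 = 0.02, so R = e^0.02 = 1.0202
Risk-neutral probability p = (e^0.02 − 0.8607)/(1.1618 − 0.8607) = 0.1595/0.3011 = 0.5297
Terminal stock prices: S_u = 174.3, S_d = 129.1
Terminal payoffs (S − K): max(39.28, 0) = 39.28, max(-5.894, 0) = 0
Node 0 (S = 150): V_0 = e^(−0.02)·[0.5297·39.2751 + 0.4703·0.0000] = 20.3904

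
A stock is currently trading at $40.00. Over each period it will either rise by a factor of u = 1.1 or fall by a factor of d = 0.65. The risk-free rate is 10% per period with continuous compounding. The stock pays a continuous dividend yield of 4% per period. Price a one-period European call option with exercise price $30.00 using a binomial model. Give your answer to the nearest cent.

Per-period risk-free factor R = e^0.1 = 1.1052; dividend-adjusted growth = e^(0.1−0.04) = 1.0618.
Risk-neutral probability p = (1.0618 − 0.65)/(1.1 − 0.65) = 0.4118/0.4500 = 0.9152
Terminal stock prices: S_u = 44, S_d = 26
Terminal payoffs (S − K): max(14, 0) = 14, max(-4, 0) = 0
Node 0 (S = 40): V_0 = e^(−0.1)·[0.9152·14.0000 + 0.0848·0.0000] = 11.5934

$11.59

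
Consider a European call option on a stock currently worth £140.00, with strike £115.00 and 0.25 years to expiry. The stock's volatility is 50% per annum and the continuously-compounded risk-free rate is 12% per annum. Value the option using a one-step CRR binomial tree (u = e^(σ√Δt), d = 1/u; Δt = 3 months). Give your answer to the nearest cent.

£31.31

CRR parameters: u = e^(σ√Δt) = e^(0.5·√0.25) = 1.2840, d = 1/u = 0.7788
Per-period rate: rΔt = 0.12·0.25 = 0.03, so R = e^0.03 = 1.0305
Risk-neutral probability p = (e^0.03 − 0.7788)/(1.2840 − 0.7788) = 0.2517/0.5052 = 0.4981
Terminal stock prices: S_u = 179.8, S_d = 109
Terminal payoffs (S − K): max(64.76, 0) = 64.76, max(-5.968, 0) = 0
Node 0 (S = 140): V_0 = e^(−0.03)·[0.4981·64.7636 + 0.5019·0.0000] = 31.3055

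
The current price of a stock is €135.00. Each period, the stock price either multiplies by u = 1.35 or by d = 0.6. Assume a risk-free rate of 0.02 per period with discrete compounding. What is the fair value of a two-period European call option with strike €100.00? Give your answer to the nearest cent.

€48.45

Risk-neutral probability p = (1 + 0.02 − 0.6)/(1.35 − 0.6) = 0.4200/0.7500 = 0.5600
Terminal stock prices: S_uu = 246, S_ud = 109.3, S_dd = 48.6
Terminal payoffs (S − K): max(146, 0) = 146, max(9.35, 0) = 9.35, max(-51.4, 0) = 0
Node u (S = 182.2): V_u = 1/1.02·[0.5600·146.0375 + 0.4400·9.3500] = 84.2108
Node d (S = 81): V_d = 1/1.02·[0.5600·9.3500 + 0.4400·0.0000] = 5.1333
Node 0 (S = 135): V_0 = 1/1.02·[0.5600·84.2108 + 0.4400·5.1333] = 48.4478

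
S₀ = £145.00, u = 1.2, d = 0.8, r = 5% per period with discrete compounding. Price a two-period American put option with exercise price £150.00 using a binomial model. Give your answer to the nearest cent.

£14.44

Risk-neutral probability p = (1 + 0.05 − 0.8)/(1.2 − 0.8) = 0.2500/0.4000 = 0.6250
Terminal stock prices: S_uu = 208.8, S_ud = 139.2, S_dd = 92.8
Terminal payoffs (K − S): max(-58.8, 0) = 0, max(10.8, 0) = 10.8, max(57.2, 0) = 57.2
Node u (S = 174): continuation = 1/1.05·[0.6250·0.0000 + 0.3750·10.8000] = 3.8571; exercise value = 0.0000 ≤ continuation, so V_u = 3.8571
Node d (S = 116): continuation = 1/1.05·[0.6250·10.8000 + 0.3750·57.2000] = 26.8571; exercise value = 34.0000 > continuation, so V_d = 34.0000 (exercise)
Node 0 (S = 145): continuation = 1/1.05·[0.6250·3.8571 + 0.3750·34.0000] = 14.4388; exercise value = 5.0000 ≤ continuation, so V_0 = 14.4388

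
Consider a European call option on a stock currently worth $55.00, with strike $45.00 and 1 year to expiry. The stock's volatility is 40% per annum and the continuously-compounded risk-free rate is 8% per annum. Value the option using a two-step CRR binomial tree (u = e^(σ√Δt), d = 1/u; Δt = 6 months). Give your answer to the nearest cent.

$16.62

CRR parameters: u = e^(σ√Δt) = e^(0.4·√0.5) = 1.3269, d = 1/u = 0.7536
Per-period rate: rΔt = 0.08·0.5 = 0.04, so R = e^0.04 = 1.0408
Risk-neutral probability p = (e^0.04 − 0.7536)/(1.3269 − 0.7536) = 0.2872/0.5733 = 0.5009
Terminal stock prices: S_uu = 96.84, S_ud = 55, S_dd = 31.24
Terminal payoffs (S − K): max(51.84, 0) = 51.84, max(10, 0) = 10, max(-13.76, 0) = 0
Node u (S = 72.98): V_u = e^(−0.04)·[0.5009·51.8360 + 0.4991·10.0000] = 29.7438
Node d (S = 41.45): V_d = e^(−0.04)·[0.5009·10.0000 + 0.4991·0.0000] = 4.8131
Node 0 (S = 55): V_0 = e^(−0.04)·[0.5009·29.7438 + 0.4991·4.8131] = 16.6236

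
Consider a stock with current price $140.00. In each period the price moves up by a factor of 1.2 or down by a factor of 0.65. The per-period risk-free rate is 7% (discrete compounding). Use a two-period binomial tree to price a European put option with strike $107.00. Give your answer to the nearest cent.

$2.33

Risk-neutral probability p = (1 + 0.07 − 0.65)/(1.2 − 0.65) = 0.4200/0.5500 = 0.7636
Terminal stock prices: S_uu = 201.6, S_ud = 109.2, S_dd = 59.15
Terminal payoffs (K − S): max(-94.6, 0) = 0, max(-2.2, 0) = 0, max(47.85, 0) = 47.85
Node u (S = 168): V_u = 1/1.07·[0.7636·0.0000 + 0.2364·0.0000] = 0.0000
Node d (S = 91): V_d = 1/1.07·[0.7636·0.0000 + 0.2364·47.8500] = 10.5701
Node 0 (S = 140): V_0 = 1/1.07·[0.7636·0.0000 + 0.2364·10.5701] = 2.3349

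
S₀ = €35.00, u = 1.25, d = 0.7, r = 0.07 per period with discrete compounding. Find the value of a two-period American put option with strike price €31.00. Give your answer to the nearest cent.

€2.06

Risk-neutral probability p = (1 + 0.07 − 0.7)/(1.25 − 0.7) = 0.3700/0.5500 = 0.6727
Terminal stock prices: S_uu = 54.69, S_ud = 30.62, S_dd = 17.15
Terminal payoffs (K − S): max(-23.69, 0) = 0, max(0.375, 0) = 0.375, max(13.85, 0) = 13.85
Node u (S = 43.75): continuation = 1/1.07·[0.6727·0.0000 + 0.3273·0.3750] = 0.1147; exercise value = 0.0000 ≤ continuation, so V_u = 0.1147
Node d (S = 24.5): continuation = 1/1.07·[0.6727·0.3750 + 0.3273·13.8500] = 4.4720; exercise value = 6.5000 > continuation, so V_d = 6.5000 (exercise)
Node 0 (S = 35): continuation = 1/1.07·[0.6727·0.1147 + 0.3273·6.5000] = 2.0602; exercise value = 0.0000 ≤ continuation, so V_0 = 2.0602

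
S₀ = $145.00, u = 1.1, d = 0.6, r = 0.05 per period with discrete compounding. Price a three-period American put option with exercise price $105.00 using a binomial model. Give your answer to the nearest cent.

Risk-neutral probability p = (1 + 0.05 − 0.6)/(1.1 − 0.6) = 0.4500/0.5000 = 0.9000
Terminal stock prices: S_uuu = 193, S_uud = 105.3, S_udd = 57.42, S_ddd = 31.32
Terminal payoffs (K − S): max(-88, 0) = 0, max(-0.27, 0) = 0, max(47.58, 0) = 47.58, max(73.68, 0) = 73.68
Node uu (S = 175.5): continuation = 1/1.05·[0.9000·0.0000 + 0.1000·0.0000] = 0.0000; exercise value = 0.0000 ≤ continuation, so V_uu = 0.0000
Node ud (S = 95.7): continuation = 1/1.05·[0.9000·0.0000 + 0.1000·47.5800] = 4.5314; exercise value = 9.3000 > continuation, so V_ud = 9.3000 (exercise)
Node dd (S = 52.2): continuation = 1/1.05·[0.9000·47.5800 + 0.1000·73.6800] = 47.8000; exercise value = 52.8000 > continuation, so V_dd = 52.8000 (exercise)
Node u (S = 159.5): continuation = 1/1.05·[0.9000·0.0000 + 0.1000·9.3000] = 0.8857; exercise value = 0.0000 ≤ continuation, so V_u = 0.8857
Node d (S = 87): continuation = 1/1.05·[0.9000·9.3000 + 0.1000·52.8000] = 13.0000; exercise value = 18.0000 > continuation, so V_d = 18.0000 (exercise)
Node 0 (S = 145): continuation = 1/1.05·[0.9000·0.8857 + 0.1000·18.0000] = 2.4735; exercise value = 0.0000 ≤ continuation, so V_0 = 2.4735

$2.47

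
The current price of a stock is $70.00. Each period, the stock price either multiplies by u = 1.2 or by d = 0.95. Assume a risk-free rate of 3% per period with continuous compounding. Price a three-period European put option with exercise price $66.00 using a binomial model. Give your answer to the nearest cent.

Risk-neutral probability p = (e^0.03 − 0.95)/(1.2 − 0.95) = 0.0805/0.2500 = 0.3218
Terminal stock prices: S_uuu = 121, S_uud = 95.76, S_udd = 75.81, S_ddd = 60.02
Terminal payoffs (K − S): max(-54.96, 0) = 0, max(-29.76, 0) = 0, max(-9.81, 0) = 0, max(5.984, 0) = 5.984
Node uu (S = 100.8): V_uu = e^(−0.03)·[0.3218·0.0000 + 0.6782·0.0000] = 0.0000
Node ud (S = 79.8): V_ud = e^(−0.03)·[0.3218·0.0000 + 0.6782·0.0000] = 0.0000
Node dd (S = 63.17): V_dd = e^(−0.03)·[0.3218·0.0000 + 0.6782·5.9838] = 3.9381
Node u (S = 84): V_u = e^(−0.03)·[0.3218·0.0000 + 0.6782·0.0000] = 0.0000
Node d (S = 66.5): V_d = e^(−0.03)·[0.3218·0.0000 + 0.6782·3.9381] = 2.5918
Node 0 (S = 70): V_0 = e^(−0.03)·[0.3218·0.0000 + 0.6782·2.5918] = 1.7058

$1.71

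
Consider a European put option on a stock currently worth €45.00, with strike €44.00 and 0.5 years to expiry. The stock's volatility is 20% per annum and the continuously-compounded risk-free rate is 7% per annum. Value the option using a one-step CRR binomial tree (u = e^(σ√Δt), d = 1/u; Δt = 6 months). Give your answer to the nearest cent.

CRR parameters: u = e^(σ√Δt) = e^(0.2·√0.5) = 1.1519, d = 1/u = 0.8681
Per-period rate: rΔt = 0.07·0.5 = 0.035, so R = e^0.035 = 1.0356
Risk-neutral probability p = (e^0.035 − 0.8681)/(1.1519 − 0.8681) = 0.1675/0.2838 = 0.5902
Terminal stock prices: S_u = 51.84, S_d = 39.07
Terminal payoffs (K − S): max(-7.836, 0) = 0, max(4.934, 0) = 4.934
Node 0 (S = 45): V_0 = e^(−0.035)·[0.5902·0.0000 + 0.4098·4.9344] = 1.9525

€1.95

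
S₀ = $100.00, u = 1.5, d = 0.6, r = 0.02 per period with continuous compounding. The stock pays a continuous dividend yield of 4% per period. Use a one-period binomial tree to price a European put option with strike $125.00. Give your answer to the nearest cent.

$36.80

Per-period risk-free factor R = e^0.02 = 1.0202; dividend-adjusted growth = e^(0.02−0.04) = 0.9802.
Risk-neutral probability p = (0.9802 − 0.6)/(1.5 − 0.6) = 0.3802/0.9000 = 0.4224
Terminal stock prices: S_u = 150, S_d = 60
Terminal payoffs (K − S): max(-25, 0) = 0, max(65, 0) = 65
Node 0 (S = 100): V_0 = e^(−0.02)·[0.4224·0.0000 + 0.5776·65.0000] = 36.7978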